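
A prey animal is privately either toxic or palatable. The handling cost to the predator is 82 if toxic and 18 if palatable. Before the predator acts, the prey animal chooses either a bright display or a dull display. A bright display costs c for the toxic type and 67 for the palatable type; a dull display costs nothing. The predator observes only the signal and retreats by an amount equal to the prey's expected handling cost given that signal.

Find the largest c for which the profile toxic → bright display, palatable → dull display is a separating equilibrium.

Under separation: bright display → toxic (pays 82); dull display → palatable (pays 18).
Palatable: 18 − 0 = 18 ≥ 82 − 67 = 15. Holds regardless of c. ✓
Toxic: 82 − c ≥ 18 − 0, so c ≤ 82 − 18 = 64.

64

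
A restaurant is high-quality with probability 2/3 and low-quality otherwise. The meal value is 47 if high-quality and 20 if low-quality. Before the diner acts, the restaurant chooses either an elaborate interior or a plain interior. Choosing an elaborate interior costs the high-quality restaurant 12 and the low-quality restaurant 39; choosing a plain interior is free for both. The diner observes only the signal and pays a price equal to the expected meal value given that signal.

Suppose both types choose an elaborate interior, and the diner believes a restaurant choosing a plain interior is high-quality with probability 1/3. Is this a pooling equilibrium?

On the equilibrium path (elaborate interior) the diner holds the prior 2/3 and pays 2/3·47 + 1/3·20 = 38. Off-path (plain interior) belief 1/3 gives 1/3·47 + 2/3·20 = 29.
High-quality: elaborate interior gives 38 − 12 = 26; plain interior gives 29 − 0 = 29. Deviates. ✗
Low-quality: elaborate interior gives 38 − 39 = -1; plain interior gives 29 − 0 = 29. Deviates. ✗

No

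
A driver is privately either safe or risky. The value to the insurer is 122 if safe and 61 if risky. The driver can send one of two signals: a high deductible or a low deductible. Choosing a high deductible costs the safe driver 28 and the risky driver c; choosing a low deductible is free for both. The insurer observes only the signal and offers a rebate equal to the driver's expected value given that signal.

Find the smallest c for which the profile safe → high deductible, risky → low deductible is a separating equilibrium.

61

Under separation: high deductible → safe (pays 122); low deductible → risky (pays 61).
Safe: 122 − 28 = 94 ≥ 61 − 0 = 61. Holds regardless of c. ✓
Risky: 61 − 0 ≥ 122 − c, so c ≥ 122 − 61 = 61.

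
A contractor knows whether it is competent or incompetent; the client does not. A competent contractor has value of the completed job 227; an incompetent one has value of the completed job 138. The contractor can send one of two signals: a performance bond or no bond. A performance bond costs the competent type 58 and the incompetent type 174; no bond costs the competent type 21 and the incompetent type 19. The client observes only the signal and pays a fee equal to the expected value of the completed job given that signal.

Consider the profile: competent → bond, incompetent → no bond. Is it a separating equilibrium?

Yes

Under separation the client infers type exactly: bond → competent (pays 227), no bond → incompetent (pays 138).
Competent: bond gives 227 − 58 = 169; no bond gives 138 − 21 = 117. No deviation. ✓
Incompetent: no bond gives 138 − 19 = 119; bond gives 227 − 174 = 53. No deviation. ✓
Neither type gains from mimicking the other.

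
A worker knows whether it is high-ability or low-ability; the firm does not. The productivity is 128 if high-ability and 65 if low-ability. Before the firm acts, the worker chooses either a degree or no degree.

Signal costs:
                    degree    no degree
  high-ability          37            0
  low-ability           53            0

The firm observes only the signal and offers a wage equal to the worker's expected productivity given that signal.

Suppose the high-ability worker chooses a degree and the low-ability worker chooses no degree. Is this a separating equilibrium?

If types separate, degree earns payment 128 and no degree earns 65.
High-ability: degree gives 128 − 37 = 91; no degree gives 65 − 0 = 65. No deviation. ✓
Low-ability: no degree gives 65 − 0 = 65; degree gives 128 − 53 = 75. Would deviate. ✗

No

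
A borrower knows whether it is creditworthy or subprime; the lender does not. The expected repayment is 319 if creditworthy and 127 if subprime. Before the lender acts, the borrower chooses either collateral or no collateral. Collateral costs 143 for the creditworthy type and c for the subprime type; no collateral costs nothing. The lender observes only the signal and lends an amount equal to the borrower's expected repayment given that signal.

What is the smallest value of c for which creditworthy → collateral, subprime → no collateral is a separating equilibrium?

Under separation: collateral → creditworthy (pays 319); no collateral → subprime (pays 127).
Creditworthy: 319 − 143 = 176 ≥ 127 − 0 = 127. Holds regardless of c. ✓
Subprime: 127 − 0 ≥ 319 − c, so c ≥ 319 − 127 = 192.

192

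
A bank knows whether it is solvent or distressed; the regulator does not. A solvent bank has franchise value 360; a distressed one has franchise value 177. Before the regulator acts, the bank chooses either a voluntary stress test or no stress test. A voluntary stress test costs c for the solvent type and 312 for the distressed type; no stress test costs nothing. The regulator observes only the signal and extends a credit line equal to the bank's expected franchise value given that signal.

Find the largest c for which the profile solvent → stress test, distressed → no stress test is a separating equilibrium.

183

Under separation: stress test → solvent (pays 360); no stress test → distressed (pays 177).
Distressed: 177 − 0 = 177 ≥ 360 − 312 = 48. Holds regardless of c. ✓
Solvent: 360 − c ≥ 177 − 0, so c ≤ 360 − 177 = 183.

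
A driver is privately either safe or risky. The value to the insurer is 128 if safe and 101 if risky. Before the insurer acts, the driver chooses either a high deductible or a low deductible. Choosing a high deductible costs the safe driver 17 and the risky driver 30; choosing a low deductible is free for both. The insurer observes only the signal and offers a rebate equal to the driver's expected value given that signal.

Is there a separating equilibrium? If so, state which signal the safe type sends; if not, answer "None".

high deductible

Try safe → high deductible, risky → low deductible:
  Under separation the insurer infers type exactly: high deductible → safe (pays 128), low deductible → risky (pays 101).
  Safe: high deductible gives 128 − 17 = 111; low deductible gives 101 − 0 = 101. No deviation. ✓
  Risky: low deductible gives 101 − 0 = 101; high deductible gives 128 − 30 = 98. No deviation. ✓
Both hold — the safe type sends high deductible.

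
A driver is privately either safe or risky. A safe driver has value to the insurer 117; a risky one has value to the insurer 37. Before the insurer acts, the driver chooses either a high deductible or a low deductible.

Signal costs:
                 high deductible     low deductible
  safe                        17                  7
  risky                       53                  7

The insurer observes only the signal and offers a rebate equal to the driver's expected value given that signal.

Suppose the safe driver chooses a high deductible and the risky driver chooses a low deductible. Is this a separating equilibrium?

No

Under separation the insurer infers type exactly: high deductible → safe (pays 117), low deductible → risky (pays 37).
Safe: high deductible gives 117 − 17 = 100; low deductible gives 37 − 7 = 30. No deviation. ✓
Risky: low deductible gives 37 − 7 = 30; high deductible gives 117 − 53 = 64. Would deviate. ✗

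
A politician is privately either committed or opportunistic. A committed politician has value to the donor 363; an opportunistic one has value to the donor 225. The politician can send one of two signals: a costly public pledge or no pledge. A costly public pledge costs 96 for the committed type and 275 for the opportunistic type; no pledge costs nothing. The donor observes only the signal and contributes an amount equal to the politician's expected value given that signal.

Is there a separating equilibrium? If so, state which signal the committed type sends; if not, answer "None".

pledge

Try committed → pledge, opportunistic → no pledge:
  If types separate, pledge earns payment 363 and no pledge earns 225.
  Committed: pledge gives 363 − 96 = 267; no pledge gives 225 − 0 = 225. No deviation. ✓
  Opportunistic: no pledge gives 225 − 0 = 225; pledge gives 363 − 275 = 88. No deviation. ✓
Both hold — the committed type sends pledge.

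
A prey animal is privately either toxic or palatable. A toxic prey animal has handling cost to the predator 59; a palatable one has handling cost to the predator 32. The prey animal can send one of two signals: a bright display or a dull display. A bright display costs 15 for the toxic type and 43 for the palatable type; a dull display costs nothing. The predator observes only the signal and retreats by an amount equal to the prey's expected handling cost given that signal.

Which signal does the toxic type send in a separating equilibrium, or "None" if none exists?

Try toxic → bright display, palatable → dull display:
  If types separate, bright display earns payment 59 and dull display earns 32.
  Toxic: bright display gives 59 − 15 = 44; dull display gives 32 − 0 = 32. No deviation. ✓
  Palatable: dull display gives 32 − 0 = 32; bright display gives 59 − 43 = 16. No deviation. ✓
Both hold — the toxic type sends bright display.

bright display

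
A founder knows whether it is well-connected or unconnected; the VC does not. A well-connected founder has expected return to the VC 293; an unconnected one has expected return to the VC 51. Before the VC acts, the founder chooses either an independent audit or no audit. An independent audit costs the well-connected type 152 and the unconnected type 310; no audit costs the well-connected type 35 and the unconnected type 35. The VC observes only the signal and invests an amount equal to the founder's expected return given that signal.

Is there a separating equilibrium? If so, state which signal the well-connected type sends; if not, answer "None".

audit

Try well-connected → audit, unconnected → no audit:
  Under separation the VC infers type exactly: audit → well-connected (pays 293), no audit → unconnected (pays 51).
  Well-connected: audit gives 293 − 152 = 141; no audit gives 51 − 35 = 16. No deviation. ✓
  Unconnected: no audit gives 51 − 35 = 16; audit gives 293 − 310 = -17. No deviation. ✓
Both hold — the well-connected type sends audit.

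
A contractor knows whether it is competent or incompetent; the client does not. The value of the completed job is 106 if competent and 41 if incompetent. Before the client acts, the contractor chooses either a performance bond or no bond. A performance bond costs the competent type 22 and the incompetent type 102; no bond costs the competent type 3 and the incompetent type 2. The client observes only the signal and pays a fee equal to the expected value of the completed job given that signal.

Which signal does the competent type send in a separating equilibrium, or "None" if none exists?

bond

Try competent → bond, incompetent → no bond:
  If types separate, bond earns payment 106 and no bond earns 41.
  Competent: bond gives 106 − 22 = 84; no bond gives 41 − 3 = 38. No deviation. ✓
  Incompetent: no bond gives 41 − 2 = 39; bond gives 106 − 102 = 4. No deviation. ✓
Both hold — the competent type sends bond.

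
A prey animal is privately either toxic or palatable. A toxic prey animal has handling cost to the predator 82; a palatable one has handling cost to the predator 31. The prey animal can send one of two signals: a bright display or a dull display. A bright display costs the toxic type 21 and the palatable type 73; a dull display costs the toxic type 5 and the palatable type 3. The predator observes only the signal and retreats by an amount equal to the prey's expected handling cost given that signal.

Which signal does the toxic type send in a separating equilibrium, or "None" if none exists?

bright display

Try toxic → bright display, palatable → dull display:
  If types separate, bright display earns payment 82 and dull display earns 31.
  Toxic: bright display gives 82 − 21 = 61; dull display gives 31 − 5 = 26. No deviation. ✓
  Palatable: dull display gives 31 − 3 = 28; bright display gives 82 − 73 = 9. No deviation. ✓
Both hold — the toxic type sends bright display.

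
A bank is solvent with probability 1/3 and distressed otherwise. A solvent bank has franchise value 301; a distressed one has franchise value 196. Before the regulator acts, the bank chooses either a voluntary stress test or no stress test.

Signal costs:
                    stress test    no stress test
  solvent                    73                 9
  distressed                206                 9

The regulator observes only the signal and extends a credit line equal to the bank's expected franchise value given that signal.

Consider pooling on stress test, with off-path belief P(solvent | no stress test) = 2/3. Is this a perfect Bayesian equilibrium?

No

At the pooled signal (stress test) the regulator holds the prior 1/3 and pays 1/3·301 + 2/3·196 = 231. Off-path (no stress test) belief 2/3 gives 2/3·301 + 1/3·196 = 266.
Solvent: stress test gives 231 − 73 = 158; no stress test gives 266 − 9 = 257. Deviates. ✗
Distressed: stress test gives 231 − 206 = 25; no stress test gives 266 − 9 = 257. Deviates. ✗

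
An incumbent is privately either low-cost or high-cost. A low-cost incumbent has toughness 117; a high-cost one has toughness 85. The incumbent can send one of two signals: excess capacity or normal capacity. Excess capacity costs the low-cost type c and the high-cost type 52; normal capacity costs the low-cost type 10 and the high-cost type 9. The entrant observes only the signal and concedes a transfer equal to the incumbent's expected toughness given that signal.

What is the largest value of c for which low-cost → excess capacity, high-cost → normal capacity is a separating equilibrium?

Under separation: excess capacity → low-cost (pays 117); normal capacity → high-cost (pays 85).
High-cost: 85 − 9 = 76 ≥ 117 − 52 = 65. Holds regardless of c. ✓
Low-cost: 117 − c ≥ 85 − 10, so c ≤ 117 − 75 = 42.

42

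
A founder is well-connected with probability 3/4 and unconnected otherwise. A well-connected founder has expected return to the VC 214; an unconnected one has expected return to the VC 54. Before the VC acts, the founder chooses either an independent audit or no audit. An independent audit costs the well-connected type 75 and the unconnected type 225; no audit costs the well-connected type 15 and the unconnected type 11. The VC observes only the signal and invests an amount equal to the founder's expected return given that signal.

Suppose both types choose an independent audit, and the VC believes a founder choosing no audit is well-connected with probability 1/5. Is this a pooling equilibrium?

At the pooled signal (audit) the VC holds the prior 3/4 and pays 3/4·214 + 1/4·54 = 174. Off-path (no audit) belief 1/5 gives 1/5·214 + 4/5·54 = 86.
Well-connected: audit gives 174 − 75 = 99; no audit gives 86 − 15 = 71. Stays. ✓
Unconnected: audit gives 174 − 225 = -51; no audit gives 86 − 11 = 75. Deviates. ✗

No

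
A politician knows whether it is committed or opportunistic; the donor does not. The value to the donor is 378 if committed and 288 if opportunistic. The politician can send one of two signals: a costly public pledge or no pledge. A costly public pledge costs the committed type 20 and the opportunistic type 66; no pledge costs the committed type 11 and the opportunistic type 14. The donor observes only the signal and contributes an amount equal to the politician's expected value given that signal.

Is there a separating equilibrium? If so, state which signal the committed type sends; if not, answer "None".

Try committed → pledge, opportunistic → no pledge:
  If types separate, pledge earns payment 378 and no pledge earns 288.
  Committed: pledge gives 378 − 20 = 358; no pledge gives 288 − 11 = 277. No deviation. ✓
  Opportunistic: no pledge gives 288 − 14 = 274; pledge gives 378 − 66 = 312. Would deviate. ✗
Try committed → no pledge, opportunistic → pledge:
  If types separate, no pledge earns payment 378 and pledge earns 288.
  Committed: no pledge gives 378 − 11 = 367; pledge gives 288 − 20 = 268. No deviation. ✓
  Opportunistic: pledge gives 288 − 66 = 222; no pledge gives 378 − 14 = 364. Would deviate. ✗
Neither assignment is incentive-compatible.

None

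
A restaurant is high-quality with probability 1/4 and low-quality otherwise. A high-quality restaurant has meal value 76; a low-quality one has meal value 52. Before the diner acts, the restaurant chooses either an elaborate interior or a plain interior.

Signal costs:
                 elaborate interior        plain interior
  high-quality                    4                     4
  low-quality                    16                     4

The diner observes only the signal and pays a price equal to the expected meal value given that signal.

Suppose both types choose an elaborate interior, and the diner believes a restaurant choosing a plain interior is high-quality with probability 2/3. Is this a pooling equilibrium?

No

At the pooled signal (elaborate interior) the diner holds the prior 1/4 and pays 1/4·76 + 3/4·52 = 58. Off-path (plain interior) belief 2/3 gives 2/3·76 + 1/3·52 = 68.
High-quality: elaborate interior gives 58 − 4 = 54; plain interior gives 68 − 4 = 64. Deviates. ✗
Low-quality: elaborate interior gives 58 − 16 = 42; plain interior gives 68 − 4 = 64. Deviates. ✗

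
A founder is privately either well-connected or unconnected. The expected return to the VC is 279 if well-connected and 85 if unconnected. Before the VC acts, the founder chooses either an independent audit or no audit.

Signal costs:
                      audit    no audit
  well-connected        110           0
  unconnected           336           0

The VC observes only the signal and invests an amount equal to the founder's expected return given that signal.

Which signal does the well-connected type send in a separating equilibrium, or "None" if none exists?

Try well-connected → audit, unconnected → no audit:
  If types separate, audit earns payment 279 and no audit earns 85.
  Well-connected: audit gives 279 − 110 = 169; no audit gives 85 − 0 = 85. No deviation. ✓
  Unconnected: no audit gives 85 − 0 = 85; audit gives 279 − 336 = -57. No deviation. ✓
Both hold — the well-connected type sends audit.

audit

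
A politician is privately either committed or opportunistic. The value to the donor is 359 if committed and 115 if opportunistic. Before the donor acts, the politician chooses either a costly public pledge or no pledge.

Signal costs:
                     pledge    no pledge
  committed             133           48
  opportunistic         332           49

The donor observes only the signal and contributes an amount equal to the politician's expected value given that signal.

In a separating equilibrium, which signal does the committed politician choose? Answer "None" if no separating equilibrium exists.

pledge

Try committed → pledge, opportunistic → no pledge:
  Under separation the donor infers type exactly: pledge → committed (pays 359), no pledge → opportunistic (pays 115).
  Committed: pledge gives 359 − 133 = 226; no pledge gives 115 − 48 = 67. No deviation. ✓
  Opportunistic: no pledge gives 115 − 49 = 66; pledge gives 359 − 332 = 27. No deviation. ✓
Both hold — the committed type sends pledge.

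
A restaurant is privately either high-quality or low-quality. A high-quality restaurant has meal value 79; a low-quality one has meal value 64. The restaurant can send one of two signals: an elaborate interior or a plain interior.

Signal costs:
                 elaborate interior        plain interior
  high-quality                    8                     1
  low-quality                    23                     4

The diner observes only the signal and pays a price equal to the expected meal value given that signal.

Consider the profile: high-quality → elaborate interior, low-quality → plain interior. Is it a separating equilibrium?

Yes

Under separation the diner infers type exactly: elaborate interior → high-quality (pays 79), plain interior → low-quality (pays 64).
High-quality: elaborate interior gives 79 − 8 = 71; plain interior gives 64 − 1 = 63. No deviation. ✓
Low-quality: plain interior gives 64 − 4 = 60; elaborate interior gives 79 − 23 = 56. No deviation. ✓
Neither type gains from mimicking the other.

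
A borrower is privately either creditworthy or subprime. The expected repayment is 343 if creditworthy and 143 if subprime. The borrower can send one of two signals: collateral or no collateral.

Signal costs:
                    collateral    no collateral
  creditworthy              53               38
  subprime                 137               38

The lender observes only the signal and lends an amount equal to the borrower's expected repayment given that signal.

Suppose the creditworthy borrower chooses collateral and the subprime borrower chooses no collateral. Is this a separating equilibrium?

Under separation the lender infers type exactly: collateral → creditworthy (pays 343), no collateral → subprime (pays 143).
Creditworthy: collateral gives 343 − 53 = 290; no collateral gives 143 − 38 = 105. No deviation. ✓
Subprime: no collateral gives 143 − 38 = 105; collateral gives 343 − 137 = 206. Would deviate. ✗

No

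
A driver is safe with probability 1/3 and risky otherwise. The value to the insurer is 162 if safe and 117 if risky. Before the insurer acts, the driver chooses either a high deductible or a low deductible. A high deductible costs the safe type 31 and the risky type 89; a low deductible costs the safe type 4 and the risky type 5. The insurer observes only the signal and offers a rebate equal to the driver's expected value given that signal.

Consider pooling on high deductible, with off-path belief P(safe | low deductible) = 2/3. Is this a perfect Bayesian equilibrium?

At the pooled signal (high deductible) the insurer holds the prior 1/3 and pays 1/3·162 + 2/3·117 = 132. Off-path (low deductible) belief 2/3 gives 2/3·162 + 1/3·117 = 147.
Safe: high deductible gives 132 − 31 = 101; low deductible gives 147 − 4 = 143. Deviates. ✗
Risky: high deductible gives 132 − 89 = 43; low deductible gives 147 − 5 = 142. Deviates. ✗

No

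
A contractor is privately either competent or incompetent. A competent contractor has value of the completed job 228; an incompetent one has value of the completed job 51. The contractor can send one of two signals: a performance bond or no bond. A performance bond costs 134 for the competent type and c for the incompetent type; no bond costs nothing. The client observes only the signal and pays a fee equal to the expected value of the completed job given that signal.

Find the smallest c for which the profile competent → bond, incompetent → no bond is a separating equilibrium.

Under separation: bond → competent (pays 228); no bond → incompetent (pays 51).
Competent: 228 − 134 = 94 ≥ 51 − 0 = 51. Holds regardless of c. ✓
Incompetent: 51 − 0 ≥ 228 − c, so c ≥ 228 − 51 = 177.

177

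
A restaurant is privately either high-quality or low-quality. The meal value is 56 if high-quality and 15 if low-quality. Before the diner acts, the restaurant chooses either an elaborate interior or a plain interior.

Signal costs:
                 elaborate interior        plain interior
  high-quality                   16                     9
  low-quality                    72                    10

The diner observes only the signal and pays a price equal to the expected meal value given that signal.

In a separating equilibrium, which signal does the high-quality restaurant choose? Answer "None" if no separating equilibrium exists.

elaborate interior

Try high-quality → elaborate interior, low-quality → plain interior:
  If types separate, elaborate interior earns payment 56 and plain interior earns 15.
  High-quality: elaborate interior gives 56 − 16 = 40; plain interior gives 15 − 9 = 6. No deviation. ✓
  Low-quality: plain interior gives 15 − 10 = 5; elaborate interior gives 56 − 72 = -16. No deviation. ✓
Both hold — the high-quality type sends elaborate interior.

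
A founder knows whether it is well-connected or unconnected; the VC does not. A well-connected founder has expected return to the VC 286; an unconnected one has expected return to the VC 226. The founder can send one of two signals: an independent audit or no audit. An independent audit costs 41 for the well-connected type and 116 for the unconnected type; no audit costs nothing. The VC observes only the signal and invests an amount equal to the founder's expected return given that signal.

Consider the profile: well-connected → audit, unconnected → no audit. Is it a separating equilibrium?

If types separate, audit earns payment 286 and no audit earns 226.
Well-connected: audit gives 286 − 41 = 245; no audit gives 226 − 0 = 226. No deviation. ✓
Unconnected: no audit gives 226 − 0 = 226; audit gives 286 − 116 = 170. No deviation. ✓
Neither type gains from mimicking the other.

Yes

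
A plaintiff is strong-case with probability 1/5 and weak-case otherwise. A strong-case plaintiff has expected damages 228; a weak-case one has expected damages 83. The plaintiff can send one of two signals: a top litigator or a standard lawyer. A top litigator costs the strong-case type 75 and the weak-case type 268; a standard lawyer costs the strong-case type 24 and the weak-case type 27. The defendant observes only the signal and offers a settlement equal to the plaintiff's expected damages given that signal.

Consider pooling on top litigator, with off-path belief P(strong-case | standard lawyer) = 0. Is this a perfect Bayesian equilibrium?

On the equilibrium path (top litigator) the defendant holds the prior 1/5 and pays 1/5·228 + 4/5·83 = 112. Off-path (standard lawyer) belief 0 gives 0·228 + 1·83 = 83.
Strong-case: top litigator gives 112 − 75 = 37; standard lawyer gives 83 − 24 = 59. Deviates. ✗
Weak-case: top litigator gives 112 − 268 = -156; standard lawyer gives 83 − 27 = 56. Deviates. ✗

No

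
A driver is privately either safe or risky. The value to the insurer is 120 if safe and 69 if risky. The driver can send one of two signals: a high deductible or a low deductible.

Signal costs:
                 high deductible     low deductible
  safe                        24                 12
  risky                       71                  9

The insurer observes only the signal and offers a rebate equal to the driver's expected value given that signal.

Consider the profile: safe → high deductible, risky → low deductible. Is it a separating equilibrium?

Yes

Under separation the insurer infers type exactly: high deductible → safe (pays 120), low deductible → risky (pays 69).
Safe: high deductible gives 120 − 24 = 96; low deductible gives 69 − 12 = 57. No deviation. ✓
Risky: low deductible gives 69 − 9 = 60; high deductible gives 120 − 71 = 49. No deviation. ✓
Neither type gains from mimicking the other.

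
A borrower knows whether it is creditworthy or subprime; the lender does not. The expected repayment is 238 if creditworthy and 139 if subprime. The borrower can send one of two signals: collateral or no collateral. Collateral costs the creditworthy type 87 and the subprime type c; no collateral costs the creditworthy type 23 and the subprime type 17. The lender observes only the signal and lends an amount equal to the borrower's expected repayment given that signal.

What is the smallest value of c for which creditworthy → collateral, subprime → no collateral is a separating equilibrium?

Under separation: collateral → creditworthy (pays 238); no collateral → subprime (pays 139).
Creditworthy: 238 − 87 = 151 ≥ 139 − 23 = 116. Holds regardless of c. ✓
Subprime: 139 − 17 ≥ 238 − c, so c ≥ 238 − 122 = 116.

116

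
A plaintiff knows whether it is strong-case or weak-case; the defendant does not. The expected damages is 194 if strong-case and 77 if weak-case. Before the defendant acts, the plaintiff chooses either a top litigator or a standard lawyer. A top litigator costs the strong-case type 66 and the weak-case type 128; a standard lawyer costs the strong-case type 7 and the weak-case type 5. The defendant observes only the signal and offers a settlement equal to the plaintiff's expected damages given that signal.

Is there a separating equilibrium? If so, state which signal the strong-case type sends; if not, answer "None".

Try strong-case → top litigator, weak-case → standard lawyer:
  If types separate, top litigator earns payment 194 and standard lawyer earns 77.
  Strong-case: top litigator gives 194 − 66 = 128; standard lawyer gives 77 − 7 = 70. No deviation. ✓
  Weak-case: standard lawyer gives 77 − 5 = 72; top litigator gives 194 − 128 = 66. No deviation. ✓
Both hold — the strong-case type sends top litigator.

top litigator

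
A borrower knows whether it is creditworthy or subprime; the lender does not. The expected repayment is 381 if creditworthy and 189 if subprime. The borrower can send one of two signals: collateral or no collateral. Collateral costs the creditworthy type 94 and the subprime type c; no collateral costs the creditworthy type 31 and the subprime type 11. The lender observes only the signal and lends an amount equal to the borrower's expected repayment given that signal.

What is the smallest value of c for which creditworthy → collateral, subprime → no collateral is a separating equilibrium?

203

Under separation: collateral → creditworthy (pays 381); no collateral → subprime (pays 189).
Creditworthy: 381 − 94 = 287 ≥ 189 − 31 = 158. Holds regardless of c. ✓
Subprime: 189 − 11 ≥ 381 − c, so c ≥ 381 − 178 = 203.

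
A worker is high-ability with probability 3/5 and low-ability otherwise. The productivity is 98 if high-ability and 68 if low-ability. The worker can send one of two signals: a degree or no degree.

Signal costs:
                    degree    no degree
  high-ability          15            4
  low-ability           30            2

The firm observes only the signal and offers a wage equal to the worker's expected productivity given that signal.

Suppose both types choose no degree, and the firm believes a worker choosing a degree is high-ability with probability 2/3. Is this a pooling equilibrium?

At the pooled signal (no degree) the firm holds the prior 3/5 and pays 3/5·98 + 2/5·68 = 86. Off-path (degree) belief 2/3 gives 2/3·98 + 1/3·68 = 88.
High-ability: no degree gives 86 − 4 = 82; degree gives 88 − 15 = 73. Stays. ✓
Low-ability: no degree gives 86 − 2 = 84; degree gives 88 − 30 = 58. Stays. ✓

Yes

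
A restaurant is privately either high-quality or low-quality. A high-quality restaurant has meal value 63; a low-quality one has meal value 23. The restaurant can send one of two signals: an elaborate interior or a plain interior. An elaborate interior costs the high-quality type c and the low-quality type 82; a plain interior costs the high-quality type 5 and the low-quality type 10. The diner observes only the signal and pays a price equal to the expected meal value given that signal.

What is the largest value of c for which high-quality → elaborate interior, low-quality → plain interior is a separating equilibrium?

Under separation: elaborate interior → high-quality (pays 63); plain interior → low-quality (pays 23).
Low-quality: 23 − 10 = 13 ≥ 63 − 82 = -19. Holds regardless of c. ✓
High-quality: 63 − c ≥ 23 − 5, so c ≤ 63 − 18 = 45.

45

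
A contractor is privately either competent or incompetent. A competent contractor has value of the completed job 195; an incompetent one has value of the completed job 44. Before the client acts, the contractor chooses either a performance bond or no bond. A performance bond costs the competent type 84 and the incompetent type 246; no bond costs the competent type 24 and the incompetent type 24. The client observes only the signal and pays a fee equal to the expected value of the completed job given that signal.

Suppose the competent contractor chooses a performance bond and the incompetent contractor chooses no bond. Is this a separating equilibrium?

Yes

If types separate, bond earns payment 195 and no bond earns 44.
Competent: bond gives 195 − 84 = 111; no bond gives 44 − 24 = 20. No deviation. ✓
Incompetent: no bond gives 44 − 24 = 20; bond gives 195 − 246 = -51. No deviation. ✓
Neither type gains from mimicking the other.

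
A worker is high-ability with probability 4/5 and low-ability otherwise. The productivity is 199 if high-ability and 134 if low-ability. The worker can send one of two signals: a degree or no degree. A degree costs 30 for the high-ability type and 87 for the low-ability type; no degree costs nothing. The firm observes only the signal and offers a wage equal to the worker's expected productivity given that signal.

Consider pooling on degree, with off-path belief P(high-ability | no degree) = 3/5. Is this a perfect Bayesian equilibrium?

On the equilibrium path (degree) the firm holds the prior 4/5 and pays 4/5·199 + 1/5·134 = 186. Off-path (no degree) belief 3/5 gives 3/5·199 + 2/5·134 = 173.
High-ability: degree gives 186 − 30 = 156; no degree gives 173 − 0 = 173. Deviates. ✗
Low-ability: degree gives 186 − 87 = 99; no degree gives 173 − 0 = 173. Deviates. ✗

No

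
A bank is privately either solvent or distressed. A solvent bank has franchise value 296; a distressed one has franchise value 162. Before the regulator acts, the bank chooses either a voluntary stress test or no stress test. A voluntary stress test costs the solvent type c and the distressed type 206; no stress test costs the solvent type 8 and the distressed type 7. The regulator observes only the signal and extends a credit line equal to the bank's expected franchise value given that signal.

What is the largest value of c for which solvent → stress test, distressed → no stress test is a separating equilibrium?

Under separation: stress test → solvent (pays 296); no stress test → distressed (pays 162).
Distressed: 162 − 7 = 155 ≥ 296 − 206 = 90. Holds regardless of c. ✓
Solvent: 296 − c ≥ 162 − 8, so c ≤ 296 − 154 = 142.

142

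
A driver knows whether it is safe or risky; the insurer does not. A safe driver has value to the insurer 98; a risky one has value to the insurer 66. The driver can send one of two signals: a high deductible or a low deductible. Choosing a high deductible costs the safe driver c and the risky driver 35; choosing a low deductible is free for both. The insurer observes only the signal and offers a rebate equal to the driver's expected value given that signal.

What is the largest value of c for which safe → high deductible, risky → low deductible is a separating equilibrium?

Under separation: high deductible → safe (pays 98); low deductible → risky (pays 66).
Risky: 66 − 0 = 66 ≥ 98 − 35 = 63. Holds regardless of c. ✓
Safe: 98 − c ≥ 66 − 0, so c ≤ 98 − 66 = 32.

32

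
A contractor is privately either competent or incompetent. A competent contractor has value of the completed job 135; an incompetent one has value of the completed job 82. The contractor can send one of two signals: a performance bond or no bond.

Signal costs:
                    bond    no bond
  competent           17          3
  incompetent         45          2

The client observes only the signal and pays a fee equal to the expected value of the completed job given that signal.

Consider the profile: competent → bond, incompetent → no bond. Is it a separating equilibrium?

No

If types separate, bond earns payment 135 and no bond earns 82.
Competent: bond gives 135 − 17 = 118; no bond gives 82 − 3 = 79. No deviation. ✓
Incompetent: no bond gives 82 − 2 = 80; bond gives 135 − 45 = 90. Would deviate. ✗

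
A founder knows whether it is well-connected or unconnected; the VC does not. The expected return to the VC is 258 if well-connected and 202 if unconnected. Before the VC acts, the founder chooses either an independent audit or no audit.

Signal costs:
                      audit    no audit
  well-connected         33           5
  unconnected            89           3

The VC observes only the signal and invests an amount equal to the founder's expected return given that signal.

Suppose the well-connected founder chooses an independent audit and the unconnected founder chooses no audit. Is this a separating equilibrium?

Under separation the VC infers type exactly: audit → well-connected (pays 258), no audit → unconnected (pays 202).
Well-connected: audit gives 258 − 33 = 225; no audit gives 202 − 5 = 197. No deviation. ✓
Unconnected: no audit gives 202 − 3 = 199; audit gives 258 − 89 = 169. No deviation. ✓
Both incentive constraints hold.

Yes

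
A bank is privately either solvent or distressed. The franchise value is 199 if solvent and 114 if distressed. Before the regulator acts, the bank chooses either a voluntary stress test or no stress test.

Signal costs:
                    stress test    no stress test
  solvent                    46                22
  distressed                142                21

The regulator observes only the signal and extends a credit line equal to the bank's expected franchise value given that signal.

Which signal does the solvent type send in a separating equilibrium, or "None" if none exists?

stress test

Try solvent → stress test, distressed → no stress test:
  Under separation the regulator infers type exactly: stress test → solvent (pays 199), no stress test → distressed (pays 114).
  Solvent: stress test gives 199 − 46 = 153; no stress test gives 114 − 22 = 92. No deviation. ✓
  Distressed: no stress test gives 114 − 21 = 93; stress test gives 199 − 142 = 57. No deviation. ✓
Both hold — the solvent type sends stress test.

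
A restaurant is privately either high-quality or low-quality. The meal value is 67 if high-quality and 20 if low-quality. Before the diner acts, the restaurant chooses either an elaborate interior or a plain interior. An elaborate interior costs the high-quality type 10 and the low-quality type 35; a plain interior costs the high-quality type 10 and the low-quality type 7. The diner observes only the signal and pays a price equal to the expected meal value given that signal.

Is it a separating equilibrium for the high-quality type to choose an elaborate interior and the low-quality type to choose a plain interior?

No

If types separate, elaborate interior earns payment 67 and plain interior earns 20.
High-quality: elaborate interior gives 67 − 10 = 57; plain interior gives 20 − 10 = 10. No deviation. ✓
Low-quality: plain interior gives 20 − 7 = 13; elaborate interior gives 67 − 35 = 32. Would deviate. ✗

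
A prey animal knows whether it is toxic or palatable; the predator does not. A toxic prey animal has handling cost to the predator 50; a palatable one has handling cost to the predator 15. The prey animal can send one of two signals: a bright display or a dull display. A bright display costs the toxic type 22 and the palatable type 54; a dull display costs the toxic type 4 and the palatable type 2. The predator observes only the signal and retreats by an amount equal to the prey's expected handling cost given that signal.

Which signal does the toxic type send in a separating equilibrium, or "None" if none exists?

bright display

Try toxic → bright display, palatable → dull display:
  If types separate, bright display earns payment 50 and dull display earns 15.
  Toxic: bright display gives 50 − 22 = 28; dull display gives 15 − 4 = 11. No deviation. ✓
  Palatable: dull display gives 15 − 2 = 13; bright display gives 50 − 54 = -4. No deviation. ✓
Both hold — the toxic type sends bright display.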